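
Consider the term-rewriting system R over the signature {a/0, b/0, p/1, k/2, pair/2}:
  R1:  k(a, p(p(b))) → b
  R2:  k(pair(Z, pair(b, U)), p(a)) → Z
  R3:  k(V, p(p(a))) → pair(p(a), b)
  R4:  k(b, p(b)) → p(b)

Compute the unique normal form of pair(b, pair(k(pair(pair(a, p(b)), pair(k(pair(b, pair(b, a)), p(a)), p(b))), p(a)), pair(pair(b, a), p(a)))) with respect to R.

1. pair(b, pair(k(pair(pair(a, p(b)), pair(k(pair(b, pair(b, a)), p(a)), p(b))), p(a)), pair(pair(b, a), p(a))))  →  pair(b, pair(k(pair(pair(a, p(b)), pair(b, p(b))), p(a)), pair(pair(b, a), p(a))))   [R2 at 2.1.1.2.1]
2. pair(b, pair(k(pair(pair(a, p(b)), pair(b, p(b))), p(a)), pair(pair(b, a), p(a))))  →  pair(b, pair(pair(a, p(b)), pair(pair(b, a), p(a))))   [R2 at 2.1]

pair(b, pair(pair(a, p(b)), pair(pair(b, a), p(a))))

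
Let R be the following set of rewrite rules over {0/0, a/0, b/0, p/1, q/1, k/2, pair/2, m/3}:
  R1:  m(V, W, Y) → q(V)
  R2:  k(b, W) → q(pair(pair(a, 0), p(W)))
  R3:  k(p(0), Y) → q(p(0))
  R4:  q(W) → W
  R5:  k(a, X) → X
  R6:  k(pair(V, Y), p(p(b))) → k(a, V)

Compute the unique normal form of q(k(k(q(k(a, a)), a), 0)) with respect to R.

1. q(k(k(q(k(a, a)), a), 0))  →  k(k(q(k(a, a)), a), 0)   [R4 at ε]
2. k(k(q(k(a, a)), a), 0)  →  k(k(k(a, a), a), 0)   [R4 at 1.1]
3. k(k(k(a, a), a), 0)  →  k(k(a, a), 0)   [R5 at 1.1]
4. k(k(a, a), 0)  →  k(a, 0)   [R5 at 1]
5. k(a, 0)  →  0   [R5 at ε]

0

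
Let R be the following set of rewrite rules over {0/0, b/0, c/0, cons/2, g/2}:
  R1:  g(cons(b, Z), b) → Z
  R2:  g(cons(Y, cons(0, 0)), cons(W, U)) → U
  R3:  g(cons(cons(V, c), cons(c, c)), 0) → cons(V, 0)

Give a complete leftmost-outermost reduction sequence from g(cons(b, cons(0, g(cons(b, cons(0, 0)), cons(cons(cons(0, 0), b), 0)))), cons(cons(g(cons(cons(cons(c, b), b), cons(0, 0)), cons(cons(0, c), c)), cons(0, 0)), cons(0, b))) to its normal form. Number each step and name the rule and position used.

1. g(cons(b, cons(0, g(cons(b, cons(0, 0)), cons(cons(cons(0, 0), b), 0)))), cons(cons(g(cons(cons(cons(c, b), b), cons(0, 0)), cons(cons(0, c), c)), cons(0, 0)), cons(0, b)))  →  g(cons(b, cons(0, 0)), cons(cons(g(cons(cons(cons(c, b), b), cons(0, 0)), cons(cons(0, c), c)), cons(0, 0)), cons(0, b)))   [R2 at 1.2.2]
2. g(cons(b, cons(0, 0)), cons(cons(g(cons(cons(cons(c, b), b), cons(0, 0)), cons(cons(0, c), c)), cons(0, 0)), cons(0, b)))  →  cons(0, b)   [R2 at ε]

cons(0, b)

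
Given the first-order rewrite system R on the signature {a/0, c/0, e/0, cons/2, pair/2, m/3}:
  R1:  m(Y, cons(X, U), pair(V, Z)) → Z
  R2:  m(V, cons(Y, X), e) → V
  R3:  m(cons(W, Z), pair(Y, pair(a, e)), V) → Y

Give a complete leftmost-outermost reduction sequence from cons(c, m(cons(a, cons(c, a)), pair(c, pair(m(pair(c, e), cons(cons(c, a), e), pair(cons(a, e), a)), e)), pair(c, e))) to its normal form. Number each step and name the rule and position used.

cons(c, c)

1. cons(c, m(cons(a, cons(c, a)), pair(c, pair(m(pair(c, e), cons(cons(c, a), e), pair(cons(a, e), a)), e)), pair(c, e)))  →  cons(c, m(cons(a, cons(c, a)), pair(c, pair(a, e)), pair(c, e)))   [R1 at 2.2.2.1]
2. cons(c, m(cons(a, cons(c, a)), pair(c, pair(a, e)), pair(c, e)))  →  cons(c, c)   [R3 at 2]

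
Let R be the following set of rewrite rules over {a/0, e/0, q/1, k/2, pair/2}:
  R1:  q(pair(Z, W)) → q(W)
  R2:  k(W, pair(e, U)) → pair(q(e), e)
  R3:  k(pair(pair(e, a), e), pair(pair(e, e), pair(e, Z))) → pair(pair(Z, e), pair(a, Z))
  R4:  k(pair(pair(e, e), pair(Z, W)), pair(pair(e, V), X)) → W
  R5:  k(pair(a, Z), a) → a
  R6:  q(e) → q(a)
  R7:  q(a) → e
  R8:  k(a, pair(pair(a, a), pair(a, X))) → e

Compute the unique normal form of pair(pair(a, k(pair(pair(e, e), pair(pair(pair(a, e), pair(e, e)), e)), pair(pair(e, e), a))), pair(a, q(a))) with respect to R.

pair(pair(a, e), pair(a, e))

1. pair(pair(a, k(pair(pair(e, e), pair(pair(pair(a, e), pair(e, e)), e)), pair(pair(e, e), a))), pair(a, q(a)))  →  pair(pair(a, e), pair(a, q(a)))   [R4 at 1.2]
2. pair(pair(a, e), pair(a, q(a)))  →  pair(pair(a, e), pair(a, e))   [R7 at 2.2]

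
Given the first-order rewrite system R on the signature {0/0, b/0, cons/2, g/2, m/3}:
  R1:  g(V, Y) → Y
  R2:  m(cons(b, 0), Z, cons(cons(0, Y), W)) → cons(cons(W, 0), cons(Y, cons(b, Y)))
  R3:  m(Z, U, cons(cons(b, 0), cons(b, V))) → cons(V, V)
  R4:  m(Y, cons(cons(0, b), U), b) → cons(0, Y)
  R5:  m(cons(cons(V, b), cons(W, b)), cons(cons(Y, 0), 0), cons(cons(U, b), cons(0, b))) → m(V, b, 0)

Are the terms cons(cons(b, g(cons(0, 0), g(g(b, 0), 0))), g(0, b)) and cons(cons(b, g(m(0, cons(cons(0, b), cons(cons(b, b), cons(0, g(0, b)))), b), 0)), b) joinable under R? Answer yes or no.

Reduce t₁ = cons(cons(b, g(cons(0, 0), g(g(b, 0), 0))), g(0, b)):
1. cons(cons(b, g(cons(0, 0), g(g(b, 0), 0))), g(0, b))  →  cons(cons(b, g(g(b, 0), 0)), g(0, b))   [R1 at 1.2]
2. cons(cons(b, g(g(b, 0), 0)), g(0, b))  →  cons(cons(b, 0), g(0, b))   [R1 at 1.2]
3. cons(cons(b, 0), g(0, b))  →  cons(cons(b, 0), b)   [R1 at 2]

Reduce t₂ = cons(cons(b, g(m(0, cons(cons(0, b), cons(cons(b, b), cons(0, g(0, b)))), b), 0)), b):
1. cons(cons(b, g(m(0, cons(cons(0, b), cons(cons(b, b), cons(0, g(0, b)))), b), 0)), b)  →  cons(cons(b, 0), b)   [R1 at 1.2]

yes — NF(t₁) = cons(cons(b, 0), b), NF(t₂) = cons(cons(b, 0), b)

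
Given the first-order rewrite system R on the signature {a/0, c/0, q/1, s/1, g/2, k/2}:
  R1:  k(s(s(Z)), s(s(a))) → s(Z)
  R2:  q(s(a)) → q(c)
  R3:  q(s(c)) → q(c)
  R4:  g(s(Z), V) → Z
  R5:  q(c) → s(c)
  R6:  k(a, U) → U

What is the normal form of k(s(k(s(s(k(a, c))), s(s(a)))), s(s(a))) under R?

s(c)

1. k(s(k(s(s(k(a, c))), s(s(a)))), s(s(a)))  →  k(s(s(k(a, c))), s(s(a)))   [R1 at 1.1]
2. k(s(s(k(a, c))), s(s(a)))  →  s(k(a, c))   [R1 at ε]
3. s(k(a, c))  →  s(c)   [R6 at 1]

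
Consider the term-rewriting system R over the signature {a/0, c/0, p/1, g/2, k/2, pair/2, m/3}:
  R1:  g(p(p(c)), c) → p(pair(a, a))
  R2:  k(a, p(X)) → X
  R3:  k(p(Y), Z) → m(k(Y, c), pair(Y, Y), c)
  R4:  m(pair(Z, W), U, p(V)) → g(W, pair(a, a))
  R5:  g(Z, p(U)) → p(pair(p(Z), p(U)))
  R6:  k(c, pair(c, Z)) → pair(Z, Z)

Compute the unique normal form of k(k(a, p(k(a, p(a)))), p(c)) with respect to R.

c

1. k(k(a, p(k(a, p(a)))), p(c))  →  k(k(a, p(a)), p(c))   [R2 at 1]
2. k(k(a, p(a)), p(c))  →  k(a, p(c))   [R2 at 1]
3. k(a, p(c))  →  c   [R2 at ε]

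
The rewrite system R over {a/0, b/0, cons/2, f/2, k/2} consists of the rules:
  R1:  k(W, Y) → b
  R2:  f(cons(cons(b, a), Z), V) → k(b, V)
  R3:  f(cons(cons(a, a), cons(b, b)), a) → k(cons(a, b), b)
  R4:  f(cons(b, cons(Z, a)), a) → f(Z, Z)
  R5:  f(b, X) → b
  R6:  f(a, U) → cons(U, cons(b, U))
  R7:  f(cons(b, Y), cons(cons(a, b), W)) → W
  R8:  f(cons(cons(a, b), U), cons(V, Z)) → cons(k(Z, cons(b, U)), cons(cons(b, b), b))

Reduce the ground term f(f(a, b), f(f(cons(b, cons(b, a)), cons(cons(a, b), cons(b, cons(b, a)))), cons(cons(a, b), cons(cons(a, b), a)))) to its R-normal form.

a

1. f(f(a, b), f(f(cons(b, cons(b, a)), cons(cons(a, b), cons(b, cons(b, a)))), cons(cons(a, b), cons(cons(a, b), a))))  →  f(cons(b, cons(b, b)), f(f(cons(b, cons(b, a)), cons(cons(a, b), cons(b, cons(b, a)))), cons(cons(a, b), cons(cons(a, b), a))))   [R6 at 1]
2. f(cons(b, cons(b, b)), f(f(cons(b, cons(b, a)), cons(cons(a, b), cons(b, cons(b, a)))), cons(cons(a, b), cons(cons(a, b), a))))  →  f(cons(b, cons(b, b)), f(cons(b, cons(b, a)), cons(cons(a, b), cons(cons(a, b), a))))   [R7 at 2.1]
3. f(cons(b, cons(b, b)), f(cons(b, cons(b, a)), cons(cons(a, b), cons(cons(a, b), a))))  →  f(cons(b, cons(b, b)), cons(cons(a, b), a))   [R7 at 2]
4. f(cons(b, cons(b, b)), cons(cons(a, b), a))  →  a   [R7 at ε]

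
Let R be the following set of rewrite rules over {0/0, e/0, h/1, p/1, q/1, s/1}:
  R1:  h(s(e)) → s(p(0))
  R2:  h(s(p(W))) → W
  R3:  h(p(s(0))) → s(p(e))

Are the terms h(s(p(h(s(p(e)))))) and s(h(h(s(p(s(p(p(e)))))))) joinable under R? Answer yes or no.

Reduce t₁ = h(s(p(h(s(p(e)))))):
1. h(s(p(h(s(p(e))))))  →  h(s(p(e)))   [R2 at ε]
2. h(s(p(e)))  →  e   [R2 at ε]

Reduce t₂ = s(h(h(s(p(s(p(p(e)))))))):
1. s(h(h(s(p(s(p(p(e))))))))  →  s(h(s(p(p(e)))))   [R2 at 1.1]
2. s(h(s(p(p(e)))))  →  s(p(e))   [R2 at 1]

no — NF(t₁) = e, NF(t₂) = s(p(e))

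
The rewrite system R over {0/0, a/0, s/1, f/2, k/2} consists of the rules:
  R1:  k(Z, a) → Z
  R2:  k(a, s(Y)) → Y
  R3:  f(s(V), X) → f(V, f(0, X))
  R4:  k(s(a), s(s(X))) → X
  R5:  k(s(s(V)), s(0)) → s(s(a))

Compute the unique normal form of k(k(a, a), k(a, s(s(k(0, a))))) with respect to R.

1. k(k(a, a), k(a, s(s(k(0, a)))))  →  k(a, k(a, s(s(k(0, a)))))   [R1 at 1]
2. k(a, k(a, s(s(k(0, a)))))  →  k(a, s(k(0, a)))   [R2 at 2]
3. k(a, s(k(0, a)))  →  k(0, a)   [R2 at ε]
4. k(0, a)  →  0   [R1 at ε]

0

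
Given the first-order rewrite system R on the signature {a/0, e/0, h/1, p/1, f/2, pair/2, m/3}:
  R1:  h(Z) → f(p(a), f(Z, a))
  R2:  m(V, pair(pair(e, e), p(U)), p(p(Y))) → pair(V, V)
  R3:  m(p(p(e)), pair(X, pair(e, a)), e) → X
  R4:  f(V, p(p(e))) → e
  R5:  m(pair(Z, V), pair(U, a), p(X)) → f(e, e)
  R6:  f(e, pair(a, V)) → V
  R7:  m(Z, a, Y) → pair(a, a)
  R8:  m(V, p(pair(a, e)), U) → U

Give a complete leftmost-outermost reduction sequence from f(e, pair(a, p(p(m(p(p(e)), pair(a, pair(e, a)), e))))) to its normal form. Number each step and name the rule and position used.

p(p(a))

1. f(e, pair(a, p(p(m(p(p(e)), pair(a, pair(e, a)), e)))))  →  p(p(m(p(p(e)), pair(a, pair(e, a)), e)))   [R6 at ε]
2. p(p(m(p(p(e)), pair(a, pair(e, a)), e)))  →  p(p(a))   [R3 at 1.1]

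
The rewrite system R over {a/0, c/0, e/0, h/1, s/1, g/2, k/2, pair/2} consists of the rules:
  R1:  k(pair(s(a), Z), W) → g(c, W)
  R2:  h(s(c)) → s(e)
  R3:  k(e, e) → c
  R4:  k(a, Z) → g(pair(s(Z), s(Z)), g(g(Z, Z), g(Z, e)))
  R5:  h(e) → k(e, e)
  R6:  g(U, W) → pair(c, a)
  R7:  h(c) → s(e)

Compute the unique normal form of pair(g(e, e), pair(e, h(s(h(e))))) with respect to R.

pair(pair(c, a), pair(e, s(e)))

1. pair(g(e, e), pair(e, h(s(h(e)))))  →  pair(pair(c, a), pair(e, h(s(h(e)))))   [R6 at 1]
2. pair(pair(c, a), pair(e, h(s(h(e)))))  →  pair(pair(c, a), pair(e, h(s(k(e, e)))))   [R5 at 2.2.1.1]
3. pair(pair(c, a), pair(e, h(s(k(e, e)))))  →  pair(pair(c, a), pair(e, h(s(c))))   [R3 at 2.2.1.1]
4. pair(pair(c, a), pair(e, h(s(c))))  →  pair(pair(c, a), pair(e, s(e)))   [R2 at 2.2]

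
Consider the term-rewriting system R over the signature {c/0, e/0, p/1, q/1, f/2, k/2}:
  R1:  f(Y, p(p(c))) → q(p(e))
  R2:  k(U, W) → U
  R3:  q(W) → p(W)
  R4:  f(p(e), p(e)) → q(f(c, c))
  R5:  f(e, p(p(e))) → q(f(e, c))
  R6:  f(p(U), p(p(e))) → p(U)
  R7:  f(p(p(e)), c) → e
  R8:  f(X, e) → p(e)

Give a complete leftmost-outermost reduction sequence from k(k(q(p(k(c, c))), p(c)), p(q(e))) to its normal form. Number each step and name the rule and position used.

1. k(k(q(p(k(c, c))), p(c)), p(q(e)))  →  k(q(p(k(c, c))), p(c))   [R2 at ε]
2. k(q(p(k(c, c))), p(c))  →  q(p(k(c, c)))   [R2 at ε]
3. q(p(k(c, c)))  →  p(p(k(c, c)))   [R3 at ε]
4. p(p(k(c, c)))  →  p(p(c))   [R2 at 1.1]

p(p(c))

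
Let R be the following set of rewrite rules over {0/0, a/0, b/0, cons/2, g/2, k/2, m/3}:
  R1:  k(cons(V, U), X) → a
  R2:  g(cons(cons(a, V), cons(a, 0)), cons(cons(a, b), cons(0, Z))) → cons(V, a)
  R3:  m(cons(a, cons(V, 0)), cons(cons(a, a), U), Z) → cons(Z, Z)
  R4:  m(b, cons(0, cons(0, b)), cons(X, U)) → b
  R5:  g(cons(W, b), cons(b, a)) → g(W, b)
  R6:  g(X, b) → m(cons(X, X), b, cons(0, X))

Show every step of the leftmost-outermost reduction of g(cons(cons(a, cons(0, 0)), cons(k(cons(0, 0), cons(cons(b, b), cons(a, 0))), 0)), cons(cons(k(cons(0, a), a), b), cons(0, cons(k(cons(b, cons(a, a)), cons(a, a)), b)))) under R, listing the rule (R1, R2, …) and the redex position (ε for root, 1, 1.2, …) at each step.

1. g(cons(cons(a, cons(0, 0)), cons(k(cons(0, 0), cons(cons(b, b), cons(a, 0))), 0)), cons(cons(k(cons(0, a), a), b), cons(0, cons(k(cons(b, cons(a, a)), cons(a, a)), b))))  →  g(cons(cons(a, cons(0, 0)), cons(a, 0)), cons(cons(k(cons(0, a), a), b), cons(0, cons(k(cons(b, cons(a, a)), cons(a, a)), b))))   [R1 at 1.2.1]
2. g(cons(cons(a, cons(0, 0)), cons(a, 0)), cons(cons(k(cons(0, a), a), b), cons(0, cons(k(cons(b, cons(a, a)), cons(a, a)), b))))  →  g(cons(cons(a, cons(0, 0)), cons(a, 0)), cons(cons(a, b), cons(0, cons(k(cons(b, cons(a, a)), cons(a, a)), b))))   [R1 at 2.1.1]
3. g(cons(cons(a, cons(0, 0)), cons(a, 0)), cons(cons(a, b), cons(0, cons(k(cons(b, cons(a, a)), cons(a, a)), b))))  →  cons(cons(0, 0), a)   [R2 at ε]

cons(cons(0, 0), a)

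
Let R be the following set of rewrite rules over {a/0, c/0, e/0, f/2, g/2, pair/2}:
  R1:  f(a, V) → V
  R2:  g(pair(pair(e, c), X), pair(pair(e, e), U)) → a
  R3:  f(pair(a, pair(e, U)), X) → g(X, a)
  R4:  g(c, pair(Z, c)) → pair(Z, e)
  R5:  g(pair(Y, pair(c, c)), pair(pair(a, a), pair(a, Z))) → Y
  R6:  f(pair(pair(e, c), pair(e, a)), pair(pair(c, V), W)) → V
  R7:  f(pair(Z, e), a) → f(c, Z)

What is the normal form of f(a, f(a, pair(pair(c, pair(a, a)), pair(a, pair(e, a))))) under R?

1. f(a, f(a, pair(pair(c, pair(a, a)), pair(a, pair(e, a)))))  →  f(a, pair(pair(c, pair(a, a)), pair(a, pair(e, a))))   [R1 at ε]
2. f(a, pair(pair(c, pair(a, a)), pair(a, pair(e, a))))  →  pair(pair(c, pair(a, a)), pair(a, pair(e, a)))   [R1 at ε]

pair(pair(c, pair(a, a)), pair(a, pair(e, a)))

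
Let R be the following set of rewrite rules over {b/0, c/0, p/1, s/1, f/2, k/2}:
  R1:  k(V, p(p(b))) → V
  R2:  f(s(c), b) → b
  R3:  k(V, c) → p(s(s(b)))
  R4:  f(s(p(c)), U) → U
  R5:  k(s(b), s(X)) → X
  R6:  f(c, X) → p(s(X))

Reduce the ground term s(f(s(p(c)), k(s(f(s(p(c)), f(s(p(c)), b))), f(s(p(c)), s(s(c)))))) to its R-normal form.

1. s(f(s(p(c)), k(s(f(s(p(c)), f(s(p(c)), b))), f(s(p(c)), s(s(c))))))  →  s(k(s(f(s(p(c)), f(s(p(c)), b))), f(s(p(c)), s(s(c)))))   [R4 at 1]
2. s(k(s(f(s(p(c)), f(s(p(c)), b))), f(s(p(c)), s(s(c)))))  →  s(k(s(f(s(p(c)), b)), f(s(p(c)), s(s(c)))))   [R4 at 1.1.1]
3. s(k(s(f(s(p(c)), b)), f(s(p(c)), s(s(c)))))  →  s(k(s(b), f(s(p(c)), s(s(c)))))   [R4 at 1.1.1]
4. s(k(s(b), f(s(p(c)), s(s(c)))))  →  s(k(s(b), s(s(c))))   [R4 at 1.2]
5. s(k(s(b), s(s(c))))  →  s(s(c))   [R5 at 1]

s(s(c))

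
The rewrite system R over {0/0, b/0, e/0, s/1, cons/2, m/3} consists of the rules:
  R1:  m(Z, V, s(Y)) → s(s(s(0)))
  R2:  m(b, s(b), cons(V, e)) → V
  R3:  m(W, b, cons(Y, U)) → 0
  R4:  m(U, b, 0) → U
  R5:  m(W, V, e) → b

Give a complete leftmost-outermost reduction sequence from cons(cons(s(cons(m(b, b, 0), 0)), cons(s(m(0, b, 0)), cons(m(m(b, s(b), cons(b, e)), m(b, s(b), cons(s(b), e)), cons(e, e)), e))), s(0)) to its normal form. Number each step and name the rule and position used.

1. cons(cons(s(cons(m(b, b, 0), 0)), cons(s(m(0, b, 0)), cons(m(m(b, s(b), cons(b, e)), m(b, s(b), cons(s(b), e)), cons(e, e)), e))), s(0))  →  cons(cons(s(cons(b, 0)), cons(s(m(0, b, 0)), cons(m(m(b, s(b), cons(b, e)), m(b, s(b), cons(s(b), e)), cons(e, e)), e))), s(0))   [R4 at 1.1.1.1]
2. cons(cons(s(cons(b, 0)), cons(s(m(0, b, 0)), cons(m(m(b, s(b), cons(b, e)), m(b, s(b), cons(s(b), e)), cons(e, e)), e))), s(0))  →  cons(cons(s(cons(b, 0)), cons(s(0), cons(m(m(b, s(b), cons(b, e)), m(b, s(b), cons(s(b), e)), cons(e, e)), e))), s(0))   [R4 at 1.2.1.1]
3. cons(cons(s(cons(b, 0)), cons(s(0), cons(m(m(b, s(b), cons(b, e)), m(b, s(b), cons(s(b), e)), cons(e, e)), e))), s(0))  →  cons(cons(s(cons(b, 0)), cons(s(0), cons(m(b, m(b, s(b), cons(s(b), e)), cons(e, e)), e))), s(0))   [R2 at 1.2.2.1.1]
4. cons(cons(s(cons(b, 0)), cons(s(0), cons(m(b, m(b, s(b), cons(s(b), e)), cons(e, e)), e))), s(0))  →  cons(cons(s(cons(b, 0)), cons(s(0), cons(m(b, s(b), cons(e, e)), e))), s(0))   [R2 at 1.2.2.1.2]
5. cons(cons(s(cons(b, 0)), cons(s(0), cons(m(b, s(b), cons(e, e)), e))), s(0))  →  cons(cons(s(cons(b, 0)), cons(s(0), cons(e, e))), s(0))   [R2 at 1.2.2.1]

cons(cons(s(cons(b, 0)), cons(s(0), cons(e, e))), s(0))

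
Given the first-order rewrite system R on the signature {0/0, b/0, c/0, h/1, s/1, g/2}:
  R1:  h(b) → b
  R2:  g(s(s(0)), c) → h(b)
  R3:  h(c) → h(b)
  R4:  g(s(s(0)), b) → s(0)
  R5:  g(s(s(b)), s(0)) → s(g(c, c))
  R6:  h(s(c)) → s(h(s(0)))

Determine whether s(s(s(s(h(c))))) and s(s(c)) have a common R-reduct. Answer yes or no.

no — NF(t₁) = s(s(s(s(b)))), NF(t₂) = s(s(c))

Reduce t₁ = s(s(s(s(h(c))))):
1. s(s(s(s(h(c)))))  →  s(s(s(s(h(b)))))   [R3 at 1.1.1.1]
2. s(s(s(s(h(b)))))  →  s(s(s(s(b))))   [R1 at 1.1.1.1]

Reduce t₂ = s(s(c)):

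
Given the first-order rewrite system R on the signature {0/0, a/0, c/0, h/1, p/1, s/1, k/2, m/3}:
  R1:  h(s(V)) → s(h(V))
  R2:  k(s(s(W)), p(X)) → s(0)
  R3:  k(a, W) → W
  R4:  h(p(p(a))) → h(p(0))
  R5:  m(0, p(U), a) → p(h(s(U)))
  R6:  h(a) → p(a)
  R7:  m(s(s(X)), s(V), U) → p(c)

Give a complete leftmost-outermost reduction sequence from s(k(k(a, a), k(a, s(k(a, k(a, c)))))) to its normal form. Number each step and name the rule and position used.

s(s(c))

1. s(k(k(a, a), k(a, s(k(a, k(a, c))))))  →  s(k(a, k(a, s(k(a, k(a, c))))))   [R3 at 1.1]
2. s(k(a, k(a, s(k(a, k(a, c))))))  →  s(k(a, s(k(a, k(a, c)))))   [R3 at 1]
3. s(k(a, s(k(a, k(a, c)))))  →  s(s(k(a, k(a, c))))   [R3 at 1]
4. s(s(k(a, k(a, c))))  →  s(s(k(a, c)))   [R3 at 1.1]
5. s(s(k(a, c)))  →  s(s(c))   [R3 at 1.1]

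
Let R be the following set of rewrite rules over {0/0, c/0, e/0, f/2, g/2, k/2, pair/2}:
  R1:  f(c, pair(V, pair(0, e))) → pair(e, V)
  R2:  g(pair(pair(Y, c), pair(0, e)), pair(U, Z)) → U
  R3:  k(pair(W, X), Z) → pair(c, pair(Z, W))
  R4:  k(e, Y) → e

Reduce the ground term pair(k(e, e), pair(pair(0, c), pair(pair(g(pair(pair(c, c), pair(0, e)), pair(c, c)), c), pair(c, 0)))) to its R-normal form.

pair(e, pair(pair(0, c), pair(pair(c, c), pair(c, 0))))

1. pair(k(e, e), pair(pair(0, c), pair(pair(g(pair(pair(c, c), pair(0, e)), pair(c, c)), c), pair(c, 0))))  →  pair(e, pair(pair(0, c), pair(pair(g(pair(pair(c, c), pair(0, e)), pair(c, c)), c), pair(c, 0))))   [R4 at 1]
2. pair(e, pair(pair(0, c), pair(pair(g(pair(pair(c, c), pair(0, e)), pair(c, c)), c), pair(c, 0))))  →  pair(e, pair(pair(0, c), pair(pair(c, c), pair(c, 0))))   [R2 at 2.2.1.1]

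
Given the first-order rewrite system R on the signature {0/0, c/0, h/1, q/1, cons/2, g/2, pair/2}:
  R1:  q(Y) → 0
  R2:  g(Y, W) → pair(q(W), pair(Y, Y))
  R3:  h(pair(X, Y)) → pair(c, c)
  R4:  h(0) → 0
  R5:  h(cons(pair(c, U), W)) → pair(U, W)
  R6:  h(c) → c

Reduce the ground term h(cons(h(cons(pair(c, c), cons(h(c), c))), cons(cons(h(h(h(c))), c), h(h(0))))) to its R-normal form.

pair(cons(c, c), cons(cons(c, c), 0))

1. h(cons(h(cons(pair(c, c), cons(h(c), c))), cons(cons(h(h(h(c))), c), h(h(0)))))  →  h(cons(pair(c, cons(h(c), c)), cons(cons(h(h(h(c))), c), h(h(0)))))   [R5 at 1.1]
2. h(cons(pair(c, cons(h(c), c)), cons(cons(h(h(h(c))), c), h(h(0)))))  →  pair(cons(h(c), c), cons(cons(h(h(h(c))), c), h(h(0))))   [R5 at ε]
3. pair(cons(h(c), c), cons(cons(h(h(h(c))), c), h(h(0))))  →  pair(cons(c, c), cons(cons(h(h(h(c))), c), h(h(0))))   [R6 at 1.1]
4. pair(cons(c, c), cons(cons(h(h(h(c))), c), h(h(0))))  →  pair(cons(c, c), cons(cons(h(h(c)), c), h(h(0))))   [R6 at 2.1.1.1.1]
5. pair(cons(c, c), cons(cons(h(h(c)), c), h(h(0))))  →  pair(cons(c, c), cons(cons(h(c), c), h(h(0))))   [R6 at 2.1.1.1]
6. pair(cons(c, c), cons(cons(h(c), c), h(h(0))))  →  pair(cons(c, c), cons(cons(c, c), h(h(0))))   [R6 at 2.1.1]
7. pair(cons(c, c), cons(cons(c, c), h(h(0))))  →  pair(cons(c, c), cons(cons(c, c), h(0)))   [R4 at 2.2.1]
8. pair(cons(c, c), cons(cons(c, c), h(0)))  →  pair(cons(c, c), cons(cons(c, c), 0))   [R4 at 2.2]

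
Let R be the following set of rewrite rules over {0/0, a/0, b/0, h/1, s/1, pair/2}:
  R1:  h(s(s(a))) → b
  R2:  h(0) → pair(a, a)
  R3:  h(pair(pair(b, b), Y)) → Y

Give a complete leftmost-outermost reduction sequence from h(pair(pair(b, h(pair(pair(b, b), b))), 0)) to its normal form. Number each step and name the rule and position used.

0

1. h(pair(pair(b, h(pair(pair(b, b), b))), 0))  →  h(pair(pair(b, b), 0))   [R3 at 1.1.2]
2. h(pair(pair(b, b), 0))  →  0   [R3 at ε]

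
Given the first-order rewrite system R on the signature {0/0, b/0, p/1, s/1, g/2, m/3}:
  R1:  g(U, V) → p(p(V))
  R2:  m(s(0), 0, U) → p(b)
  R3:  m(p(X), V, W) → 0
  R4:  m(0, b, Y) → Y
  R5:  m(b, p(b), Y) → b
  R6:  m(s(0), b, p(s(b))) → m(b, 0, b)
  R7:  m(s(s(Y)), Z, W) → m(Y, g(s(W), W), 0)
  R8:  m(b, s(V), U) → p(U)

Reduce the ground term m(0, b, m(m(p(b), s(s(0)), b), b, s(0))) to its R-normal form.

1. m(0, b, m(m(p(b), s(s(0)), b), b, s(0)))  →  m(m(p(b), s(s(0)), b), b, s(0))   [R4 at ε]
2. m(m(p(b), s(s(0)), b), b, s(0))  →  m(0, b, s(0))   [R3 at 1]
3. m(0, b, s(0))  →  s(0)   [R4 at ε]

s(0)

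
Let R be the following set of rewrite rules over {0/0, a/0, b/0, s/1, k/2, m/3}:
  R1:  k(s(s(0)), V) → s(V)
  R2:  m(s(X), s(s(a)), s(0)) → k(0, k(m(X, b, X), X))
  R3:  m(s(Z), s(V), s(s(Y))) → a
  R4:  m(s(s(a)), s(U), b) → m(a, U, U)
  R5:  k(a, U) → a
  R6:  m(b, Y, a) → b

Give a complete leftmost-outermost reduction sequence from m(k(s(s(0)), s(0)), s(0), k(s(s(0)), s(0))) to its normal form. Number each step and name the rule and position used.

a

1. m(k(s(s(0)), s(0)), s(0), k(s(s(0)), s(0)))  →  m(s(s(0)), s(0), k(s(s(0)), s(0)))   [R1 at 1]
2. m(s(s(0)), s(0), k(s(s(0)), s(0)))  →  m(s(s(0)), s(0), s(s(0)))   [R1 at 3]
3. m(s(s(0)), s(0), s(s(0)))  →  a   [R3 at ε]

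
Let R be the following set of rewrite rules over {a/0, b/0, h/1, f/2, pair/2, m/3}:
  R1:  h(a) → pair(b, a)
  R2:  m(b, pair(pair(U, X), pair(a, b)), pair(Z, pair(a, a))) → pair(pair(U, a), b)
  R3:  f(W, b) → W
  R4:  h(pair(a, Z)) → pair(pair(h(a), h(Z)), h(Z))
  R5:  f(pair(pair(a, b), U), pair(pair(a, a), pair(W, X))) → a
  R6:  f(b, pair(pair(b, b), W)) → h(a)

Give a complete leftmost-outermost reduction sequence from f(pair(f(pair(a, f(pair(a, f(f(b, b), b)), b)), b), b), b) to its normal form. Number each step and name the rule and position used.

pair(pair(a, pair(a, b)), b)

1. f(pair(f(pair(a, f(pair(a, f(f(b, b), b)), b)), b), b), b)  →  pair(f(pair(a, f(pair(a, f(f(b, b), b)), b)), b), b)   [R3 at ε]
2. pair(f(pair(a, f(pair(a, f(f(b, b), b)), b)), b), b)  →  pair(pair(a, f(pair(a, f(f(b, b), b)), b)), b)   [R3 at 1]
3. pair(pair(a, f(pair(a, f(f(b, b), b)), b)), b)  →  pair(pair(a, pair(a, f(f(b, b), b))), b)   [R3 at 1.2]
4. pair(pair(a, pair(a, f(f(b, b), b))), b)  →  pair(pair(a, pair(a, f(b, b))), b)   [R3 at 1.2.2]
5. pair(pair(a, pair(a, f(b, b))), b)  →  pair(pair(a, pair(a, b)), b)   [R3 at 1.2.2]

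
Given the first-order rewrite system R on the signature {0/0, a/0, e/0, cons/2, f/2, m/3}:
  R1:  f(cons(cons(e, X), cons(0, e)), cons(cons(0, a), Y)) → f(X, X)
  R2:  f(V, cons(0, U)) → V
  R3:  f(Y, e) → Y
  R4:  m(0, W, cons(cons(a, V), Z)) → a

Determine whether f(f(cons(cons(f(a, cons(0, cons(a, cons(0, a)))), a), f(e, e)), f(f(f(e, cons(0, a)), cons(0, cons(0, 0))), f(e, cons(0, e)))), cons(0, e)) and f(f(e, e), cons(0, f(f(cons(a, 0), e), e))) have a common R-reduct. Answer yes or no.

Reduce t₁ = f(f(cons(cons(f(a, cons(0, cons(a, cons(0, a)))), a), f(e, e)), f(f(f(e, cons(0, a)), cons(0, cons(0, 0))), f(e, cons(0, e)))), cons(0, e)):
1. f(f(cons(cons(f(a, cons(0, cons(a, cons(0, a)))), a), f(e, e)), f(f(f(e, cons(0, a)), cons(0, cons(0, 0))), f(e, cons(0, e)))), cons(0, e))  →  f(cons(cons(f(a, cons(0, cons(a, cons(0, a)))), a), f(e, e)), f(f(f(e, cons(0, a)), cons(0, cons(0, 0))), f(e, cons(0, e))))   [R2 at ε]
2. f(cons(cons(f(a, cons(0, cons(a, cons(0, a)))), a), f(e, e)), f(f(f(e, cons(0, a)), cons(0, cons(0, 0))), f(e, cons(0, e))))  →  f(cons(cons(a, a), f(e, e)), f(f(f(e, cons(0, a)), cons(0, cons(0, 0))), f(e, cons(0, e))))   [R2 at 1.1.1]
3. f(cons(cons(a, a), f(e, e)), f(f(f(e, cons(0, a)), cons(0, cons(0, 0))), f(e, cons(0, e))))  →  f(cons(cons(a, a), e), f(f(f(e, cons(0, a)), cons(0, cons(0, 0))), f(e, cons(0, e))))   [R3 at 1.2]
4. f(cons(cons(a, a), e), f(f(f(e, cons(0, a)), cons(0, cons(0, 0))), f(e, cons(0, e))))  →  f(cons(cons(a, a), e), f(f(e, cons(0, a)), f(e, cons(0, e))))   [R2 at 2.1]
5. f(cons(cons(a, a), e), f(f(e, cons(0, a)), f(e, cons(0, e))))  →  f(cons(cons(a, a), e), f(e, f(e, cons(0, e))))   [R2 at 2.1]
6. f(cons(cons(a, a), e), f(e, f(e, cons(0, e))))  →  f(cons(cons(a, a), e), f(e, e))   [R2 at 2.2]
7. f(cons(cons(a, a), e), f(e, e))  →  f(cons(cons(a, a), e), e)   [R3 at 2]
8. f(cons(cons(a, a), e), e)  →  cons(cons(a, a), e)   [R3 at ε]

Reduce t₂ = f(f(e, e), cons(0, f(f(cons(a, 0), e), e))):
1. f(f(e, e), cons(0, f(f(cons(a, 0), e), e)))  →  f(e, e)   [R2 at ε]
2. f(e, e)  →  e   [R3 at ε]

no — NF(t₁) = cons(cons(a, a), e), NF(t₂) = e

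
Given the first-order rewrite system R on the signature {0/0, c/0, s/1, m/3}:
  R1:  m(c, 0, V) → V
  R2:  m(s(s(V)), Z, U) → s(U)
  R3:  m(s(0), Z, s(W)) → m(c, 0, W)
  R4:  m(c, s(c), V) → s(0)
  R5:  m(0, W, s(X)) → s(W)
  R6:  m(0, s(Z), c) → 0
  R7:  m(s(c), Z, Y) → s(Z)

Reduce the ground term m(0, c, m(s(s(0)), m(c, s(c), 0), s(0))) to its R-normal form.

1. m(0, c, m(s(s(0)), m(c, s(c), 0), s(0)))  →  m(0, c, s(s(0)))   [R2 at 3]
2. m(0, c, s(s(0)))  →  s(c)   [R5 at ε]

s(c)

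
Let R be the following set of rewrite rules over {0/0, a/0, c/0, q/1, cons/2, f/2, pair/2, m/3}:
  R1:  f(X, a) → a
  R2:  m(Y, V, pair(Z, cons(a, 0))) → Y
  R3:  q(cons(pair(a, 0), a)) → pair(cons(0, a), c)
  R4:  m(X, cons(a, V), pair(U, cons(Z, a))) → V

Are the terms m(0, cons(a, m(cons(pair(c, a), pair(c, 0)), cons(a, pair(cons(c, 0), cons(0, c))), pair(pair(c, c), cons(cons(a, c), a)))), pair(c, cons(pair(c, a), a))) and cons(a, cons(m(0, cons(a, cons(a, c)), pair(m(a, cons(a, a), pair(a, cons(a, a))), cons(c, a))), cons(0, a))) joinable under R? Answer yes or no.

Reduce t₁ = m(0, cons(a, m(cons(pair(c, a), pair(c, 0)), cons(a, pair(cons(c, 0), cons(0, c))), pair(pair(c, c), cons(cons(a, c), a)))), pair(c, cons(pair(c, a), a))):
1. m(0, cons(a, m(cons(pair(c, a), pair(c, 0)), cons(a, pair(cons(c, 0), cons(0, c))), pair(pair(c, c), cons(cons(a, c), a)))), pair(c, cons(pair(c, a), a)))  →  m(cons(pair(c, a), pair(c, 0)), cons(a, pair(cons(c, 0), cons(0, c))), pair(pair(c, c), cons(cons(a, c), a)))   [R4 at ε]
2. m(cons(pair(c, a), pair(c, 0)), cons(a, pair(cons(c, 0), cons(0, c))), pair(pair(c, c), cons(cons(a, c), a)))  →  pair(cons(c, 0), cons(0, c))   [R4 at ε]

Reduce t₂ = cons(a, cons(m(0, cons(a, cons(a, c)), pair(m(a, cons(a, a), pair(a, cons(a, a))), cons(c, a))), cons(0, a))):
1. cons(a, cons(m(0, cons(a, cons(a, c)), pair(m(a, cons(a, a), pair(a, cons(a, a))), cons(c, a))), cons(0, a)))  →  cons(a, cons(cons(a, c), cons(0, a)))   [R4 at 2.1]

no — NF(t₁) = pair(cons(c, 0), cons(0, c)), NF(t₂) = cons(a, cons(cons(a, c), cons(0, a)))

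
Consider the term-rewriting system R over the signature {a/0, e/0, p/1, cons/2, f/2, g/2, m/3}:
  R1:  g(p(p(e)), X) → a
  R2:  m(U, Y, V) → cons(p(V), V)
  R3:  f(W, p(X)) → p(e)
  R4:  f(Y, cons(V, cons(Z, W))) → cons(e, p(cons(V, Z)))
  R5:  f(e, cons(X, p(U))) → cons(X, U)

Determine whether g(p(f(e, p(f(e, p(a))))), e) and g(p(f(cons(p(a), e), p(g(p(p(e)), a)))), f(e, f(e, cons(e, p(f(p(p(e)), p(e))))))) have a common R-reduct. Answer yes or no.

yes — NF(t₁) = a, NF(t₂) = a

Reduce t₁ = g(p(f(e, p(f(e, p(a))))), e):
1. g(p(f(e, p(f(e, p(a))))), e)  →  g(p(p(e)), e)   [R3 at 1.1]
2. g(p(p(e)), e)  →  a   [R1 at ε]

Reduce t₂ = g(p(f(cons(p(a), e), p(g(p(p(e)), a)))), f(e, f(e, cons(e, p(f(p(p(e)), p(e))))))):
1. g(p(f(cons(p(a), e), p(g(p(p(e)), a)))), f(e, f(e, cons(e, p(f(p(p(e)), p(e)))))))  →  g(p(p(e)), f(e, f(e, cons(e, p(f(p(p(e)), p(e)))))))   [R3 at 1.1]
2. g(p(p(e)), f(e, f(e, cons(e, p(f(p(p(e)), p(e)))))))  →  a   [R1 at ε]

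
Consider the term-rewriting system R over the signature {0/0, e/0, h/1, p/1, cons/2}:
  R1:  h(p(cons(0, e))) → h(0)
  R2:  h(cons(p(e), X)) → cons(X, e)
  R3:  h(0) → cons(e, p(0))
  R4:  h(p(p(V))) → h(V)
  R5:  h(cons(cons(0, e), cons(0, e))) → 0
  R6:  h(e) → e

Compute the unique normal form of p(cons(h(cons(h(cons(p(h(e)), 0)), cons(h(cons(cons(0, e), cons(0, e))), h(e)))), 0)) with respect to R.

p(cons(0, 0))

1. p(cons(h(cons(h(cons(p(h(e)), 0)), cons(h(cons(cons(0, e), cons(0, e))), h(e)))), 0))  →  p(cons(h(cons(h(cons(p(e), 0)), cons(h(cons(cons(0, e), cons(0, e))), h(e)))), 0))   [R6 at 1.1.1.1.1.1.1]
2. p(cons(h(cons(h(cons(p(e), 0)), cons(h(cons(cons(0, e), cons(0, e))), h(e)))), 0))  →  p(cons(h(cons(cons(0, e), cons(h(cons(cons(0, e), cons(0, e))), h(e)))), 0))   [R2 at 1.1.1.1]
3. p(cons(h(cons(cons(0, e), cons(h(cons(cons(0, e), cons(0, e))), h(e)))), 0))  →  p(cons(h(cons(cons(0, e), cons(0, h(e)))), 0))   [R5 at 1.1.1.2.1]
4. p(cons(h(cons(cons(0, e), cons(0, h(e)))), 0))  →  p(cons(h(cons(cons(0, e), cons(0, e))), 0))   [R6 at 1.1.1.2.2]
5. p(cons(h(cons(cons(0, e), cons(0, e))), 0))  →  p(cons(0, 0))   [R5 at 1.1]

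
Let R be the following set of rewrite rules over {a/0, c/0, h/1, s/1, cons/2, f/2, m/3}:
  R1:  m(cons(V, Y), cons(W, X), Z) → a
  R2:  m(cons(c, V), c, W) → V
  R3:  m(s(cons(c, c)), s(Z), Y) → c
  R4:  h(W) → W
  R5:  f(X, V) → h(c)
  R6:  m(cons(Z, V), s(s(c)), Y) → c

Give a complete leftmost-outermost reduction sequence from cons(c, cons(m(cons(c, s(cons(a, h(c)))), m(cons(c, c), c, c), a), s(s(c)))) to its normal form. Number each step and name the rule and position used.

cons(c, cons(s(cons(a, c)), s(s(c))))

1. cons(c, cons(m(cons(c, s(cons(a, h(c)))), m(cons(c, c), c, c), a), s(s(c))))  →  cons(c, cons(m(cons(c, s(cons(a, c))), m(cons(c, c), c, c), a), s(s(c))))   [R4 at 2.1.1.2.1.2]
2. cons(c, cons(m(cons(c, s(cons(a, c))), m(cons(c, c), c, c), a), s(s(c))))  →  cons(c, cons(m(cons(c, s(cons(a, c))), c, a), s(s(c))))   [R2 at 2.1.2]
3. cons(c, cons(m(cons(c, s(cons(a, c))), c, a), s(s(c))))  →  cons(c, cons(s(cons(a, c)), s(s(c))))   [R2 at 2.1]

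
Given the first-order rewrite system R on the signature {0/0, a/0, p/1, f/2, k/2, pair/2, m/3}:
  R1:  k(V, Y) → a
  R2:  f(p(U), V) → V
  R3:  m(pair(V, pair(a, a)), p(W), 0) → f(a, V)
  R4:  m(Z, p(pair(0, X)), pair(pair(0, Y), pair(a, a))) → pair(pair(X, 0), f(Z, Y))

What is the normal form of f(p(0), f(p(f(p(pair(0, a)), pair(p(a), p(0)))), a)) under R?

1. f(p(0), f(p(f(p(pair(0, a)), pair(p(a), p(0)))), a))  →  f(p(f(p(pair(0, a)), pair(p(a), p(0)))), a)   [R2 at ε]
2. f(p(f(p(pair(0, a)), pair(p(a), p(0)))), a)  →  a   [R2 at ε]

a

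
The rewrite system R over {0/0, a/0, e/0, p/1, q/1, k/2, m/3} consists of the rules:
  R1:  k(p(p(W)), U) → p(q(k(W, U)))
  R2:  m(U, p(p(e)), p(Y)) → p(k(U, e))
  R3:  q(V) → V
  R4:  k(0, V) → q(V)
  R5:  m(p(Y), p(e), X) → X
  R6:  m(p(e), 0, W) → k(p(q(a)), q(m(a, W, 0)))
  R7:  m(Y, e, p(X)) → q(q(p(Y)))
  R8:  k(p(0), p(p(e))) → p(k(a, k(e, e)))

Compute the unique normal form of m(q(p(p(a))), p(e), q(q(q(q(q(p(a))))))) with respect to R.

1. m(q(p(p(a))), p(e), q(q(q(q(q(p(a)))))))  →  m(p(p(a)), p(e), q(q(q(q(q(p(a)))))))   [R3 at 1]
2. m(p(p(a)), p(e), q(q(q(q(q(p(a)))))))  →  q(q(q(q(q(p(a))))))   [R5 at ε]
3. q(q(q(q(q(p(a))))))  →  q(q(q(q(p(a)))))   [R3 at ε]
4. q(q(q(q(p(a)))))  →  q(q(q(p(a))))   [R3 at ε]
5. q(q(q(p(a))))  →  q(q(p(a)))   [R3 at ε]
6. q(q(p(a)))  →  q(p(a))   [R3 at ε]
7. q(p(a))  →  p(a)   [R3 at ε]

p(a)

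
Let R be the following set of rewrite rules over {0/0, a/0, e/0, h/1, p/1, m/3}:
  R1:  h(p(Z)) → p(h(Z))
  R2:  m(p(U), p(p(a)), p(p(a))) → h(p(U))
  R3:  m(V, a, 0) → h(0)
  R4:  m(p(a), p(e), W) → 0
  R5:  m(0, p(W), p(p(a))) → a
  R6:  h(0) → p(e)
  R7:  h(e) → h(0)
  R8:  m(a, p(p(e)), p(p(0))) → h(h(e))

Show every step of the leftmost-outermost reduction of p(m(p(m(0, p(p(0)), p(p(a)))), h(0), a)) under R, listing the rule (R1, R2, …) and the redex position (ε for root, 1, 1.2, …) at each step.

1. p(m(p(m(0, p(p(0)), p(p(a)))), h(0), a))  →  p(m(p(a), h(0), a))   [R5 at 1.1.1]
2. p(m(p(a), h(0), a))  →  p(m(p(a), p(e), a))   [R6 at 1.2]
3. p(m(p(a), p(e), a))  →  p(0)   [R4 at 1]

p(0)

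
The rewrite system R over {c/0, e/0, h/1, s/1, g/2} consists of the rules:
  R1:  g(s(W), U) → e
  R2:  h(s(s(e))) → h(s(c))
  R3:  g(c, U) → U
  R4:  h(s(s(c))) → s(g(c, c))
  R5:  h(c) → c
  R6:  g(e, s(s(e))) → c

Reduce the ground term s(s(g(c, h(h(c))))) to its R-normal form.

1. s(s(g(c, h(h(c)))))  →  s(s(h(h(c))))   [R3 at 1.1]
2. s(s(h(h(c))))  →  s(s(h(c)))   [R5 at 1.1.1]
3. s(s(h(c)))  →  s(s(c))   [R5 at 1.1]

s(s(c))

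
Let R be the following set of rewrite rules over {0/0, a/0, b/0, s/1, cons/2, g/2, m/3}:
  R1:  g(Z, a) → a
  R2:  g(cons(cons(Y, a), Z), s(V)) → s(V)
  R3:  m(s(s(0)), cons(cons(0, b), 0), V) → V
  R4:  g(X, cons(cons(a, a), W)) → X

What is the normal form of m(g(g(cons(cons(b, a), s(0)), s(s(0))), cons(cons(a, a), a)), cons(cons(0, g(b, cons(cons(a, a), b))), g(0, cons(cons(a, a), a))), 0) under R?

0

1. m(g(g(cons(cons(b, a), s(0)), s(s(0))), cons(cons(a, a), a)), cons(cons(0, g(b, cons(cons(a, a), b))), g(0, cons(cons(a, a), a))), 0)  →  m(g(cons(cons(b, a), s(0)), s(s(0))), cons(cons(0, g(b, cons(cons(a, a), b))), g(0, cons(cons(a, a), a))), 0)   [R4 at 1]
2. m(g(cons(cons(b, a), s(0)), s(s(0))), cons(cons(0, g(b, cons(cons(a, a), b))), g(0, cons(cons(a, a), a))), 0)  →  m(s(s(0)), cons(cons(0, g(b, cons(cons(a, a), b))), g(0, cons(cons(a, a), a))), 0)   [R2 at 1]
3. m(s(s(0)), cons(cons(0, g(b, cons(cons(a, a), b))), g(0, cons(cons(a, a), a))), 0)  →  m(s(s(0)), cons(cons(0, b), g(0, cons(cons(a, a), a))), 0)   [R4 at 2.1.2]
4. m(s(s(0)), cons(cons(0, b), g(0, cons(cons(a, a), a))), 0)  →  m(s(s(0)), cons(cons(0, b), 0), 0)   [R4 at 2.2]
5. m(s(s(0)), cons(cons(0, b), 0), 0)  →  0   [R3 at ε]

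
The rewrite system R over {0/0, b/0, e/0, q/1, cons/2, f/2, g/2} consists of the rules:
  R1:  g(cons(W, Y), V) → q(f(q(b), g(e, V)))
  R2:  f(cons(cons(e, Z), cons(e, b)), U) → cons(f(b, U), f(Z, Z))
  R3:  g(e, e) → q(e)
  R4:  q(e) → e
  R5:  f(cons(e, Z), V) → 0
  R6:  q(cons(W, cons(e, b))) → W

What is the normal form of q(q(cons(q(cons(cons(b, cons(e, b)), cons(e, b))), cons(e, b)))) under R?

1. q(q(cons(q(cons(cons(b, cons(e, b)), cons(e, b))), cons(e, b))))  →  q(q(cons(cons(b, cons(e, b)), cons(e, b))))   [R6 at 1]
2. q(q(cons(cons(b, cons(e, b)), cons(e, b))))  →  q(cons(b, cons(e, b)))   [R6 at 1]
3. q(cons(b, cons(e, b)))  →  b   [R6 at ε]

b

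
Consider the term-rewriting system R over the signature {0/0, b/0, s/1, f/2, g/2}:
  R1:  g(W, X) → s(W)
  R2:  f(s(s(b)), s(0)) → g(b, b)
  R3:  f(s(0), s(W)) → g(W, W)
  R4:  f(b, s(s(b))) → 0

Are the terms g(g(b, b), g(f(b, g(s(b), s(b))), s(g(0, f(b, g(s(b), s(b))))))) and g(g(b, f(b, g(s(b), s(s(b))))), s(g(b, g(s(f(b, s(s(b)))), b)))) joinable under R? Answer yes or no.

yes — NF(t₁) = s(s(b)), NF(t₂) = s(s(b))

Reduce t₁ = g(g(b, b), g(f(b, g(s(b), s(b))), s(g(0, f(b, g(s(b), s(b))))))):
1. g(g(b, b), g(f(b, g(s(b), s(b))), s(g(0, f(b, g(s(b), s(b)))))))  →  s(g(b, b))   [R1 at ε]
2. s(g(b, b))  →  s(s(b))   [R1 at 1]

Reduce t₂ = g(g(b, f(b, g(s(b), s(s(b))))), s(g(b, g(s(f(b, s(s(b)))), b)))):
1. g(g(b, f(b, g(s(b), s(s(b))))), s(g(b, g(s(f(b, s(s(b)))), b))))  →  s(g(b, f(b, g(s(b), s(s(b))))))   [R1 at ε]
2. s(g(b, f(b, g(s(b), s(s(b))))))  →  s(s(b))   [R1 at 1]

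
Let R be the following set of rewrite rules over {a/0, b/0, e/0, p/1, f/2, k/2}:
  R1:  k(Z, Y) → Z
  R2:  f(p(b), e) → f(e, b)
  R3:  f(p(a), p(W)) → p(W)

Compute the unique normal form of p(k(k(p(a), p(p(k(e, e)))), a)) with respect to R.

1. p(k(k(p(a), p(p(k(e, e)))), a))  →  p(k(p(a), p(p(k(e, e)))))   [R1 at 1]
2. p(k(p(a), p(p(k(e, e)))))  →  p(p(a))   [R1 at 1]

p(p(a))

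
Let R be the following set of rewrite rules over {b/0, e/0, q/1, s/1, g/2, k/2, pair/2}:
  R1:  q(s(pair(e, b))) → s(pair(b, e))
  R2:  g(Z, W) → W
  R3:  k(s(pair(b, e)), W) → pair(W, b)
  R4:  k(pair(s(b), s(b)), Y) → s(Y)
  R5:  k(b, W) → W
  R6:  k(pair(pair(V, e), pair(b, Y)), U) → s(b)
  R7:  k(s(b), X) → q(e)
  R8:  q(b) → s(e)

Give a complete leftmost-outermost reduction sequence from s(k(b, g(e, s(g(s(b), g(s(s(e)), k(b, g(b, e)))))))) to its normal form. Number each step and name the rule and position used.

s(s(e))

1. s(k(b, g(e, s(g(s(b), g(s(s(e)), k(b, g(b, e))))))))  →  s(g(e, s(g(s(b), g(s(s(e)), k(b, g(b, e)))))))   [R5 at 1]
2. s(g(e, s(g(s(b), g(s(s(e)), k(b, g(b, e)))))))  →  s(s(g(s(b), g(s(s(e)), k(b, g(b, e))))))   [R2 at 1]
3. s(s(g(s(b), g(s(s(e)), k(b, g(b, e))))))  →  s(s(g(s(s(e)), k(b, g(b, e)))))   [R2 at 1.1]
4. s(s(g(s(s(e)), k(b, g(b, e)))))  →  s(s(k(b, g(b, e))))   [R2 at 1.1]
5. s(s(k(b, g(b, e))))  →  s(s(g(b, e)))   [R5 at 1.1]
6. s(s(g(b, e)))  →  s(s(e))   [R2 at 1.1]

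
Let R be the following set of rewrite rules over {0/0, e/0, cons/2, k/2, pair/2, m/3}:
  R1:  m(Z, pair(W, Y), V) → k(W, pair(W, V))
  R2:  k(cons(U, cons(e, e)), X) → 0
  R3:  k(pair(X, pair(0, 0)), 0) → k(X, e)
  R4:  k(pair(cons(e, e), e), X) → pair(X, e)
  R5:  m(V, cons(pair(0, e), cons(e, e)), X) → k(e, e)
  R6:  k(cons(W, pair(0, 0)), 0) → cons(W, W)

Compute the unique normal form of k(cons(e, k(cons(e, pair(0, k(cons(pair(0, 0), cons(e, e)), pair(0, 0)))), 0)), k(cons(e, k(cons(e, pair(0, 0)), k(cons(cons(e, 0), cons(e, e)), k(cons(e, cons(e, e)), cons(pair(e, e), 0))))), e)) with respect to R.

0

1. k(cons(e, k(cons(e, pair(0, k(cons(pair(0, 0), cons(e, e)), pair(0, 0)))), 0)), k(cons(e, k(cons(e, pair(0, 0)), k(cons(cons(e, 0), cons(e, e)), k(cons(e, cons(e, e)), cons(pair(e, e), 0))))), e))  →  k(cons(e, k(cons(e, pair(0, 0)), 0)), k(cons(e, k(cons(e, pair(0, 0)), k(cons(cons(e, 0), cons(e, e)), k(cons(e, cons(e, e)), cons(pair(e, e), 0))))), e))   [R2 at 1.2.1.2.2]
2. k(cons(e, k(cons(e, pair(0, 0)), 0)), k(cons(e, k(cons(e, pair(0, 0)), k(cons(cons(e, 0), cons(e, e)), k(cons(e, cons(e, e)), cons(pair(e, e), 0))))), e))  →  k(cons(e, cons(e, e)), k(cons(e, k(cons(e, pair(0, 0)), k(cons(cons(e, 0), cons(e, e)), k(cons(e, cons(e, e)), cons(pair(e, e), 0))))), e))   [R6 at 1.2]
3. k(cons(e, cons(e, e)), k(cons(e, k(cons(e, pair(0, 0)), k(cons(cons(e, 0), cons(e, e)), k(cons(e, cons(e, e)), cons(pair(e, e), 0))))), e))  →  0   [R2 at ε]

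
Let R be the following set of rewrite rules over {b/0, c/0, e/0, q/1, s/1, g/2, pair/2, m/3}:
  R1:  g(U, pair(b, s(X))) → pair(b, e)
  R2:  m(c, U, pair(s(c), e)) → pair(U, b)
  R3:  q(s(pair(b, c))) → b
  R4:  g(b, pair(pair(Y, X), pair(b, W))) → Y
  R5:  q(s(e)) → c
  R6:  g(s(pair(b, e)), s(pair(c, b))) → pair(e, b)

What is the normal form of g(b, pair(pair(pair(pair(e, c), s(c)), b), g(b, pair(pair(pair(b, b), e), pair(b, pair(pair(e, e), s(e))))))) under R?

pair(pair(e, c), s(c))

1. g(b, pair(pair(pair(pair(e, c), s(c)), b), g(b, pair(pair(pair(b, b), e), pair(b, pair(pair(e, e), s(e)))))))  →  g(b, pair(pair(pair(pair(e, c), s(c)), b), pair(b, b)))   [R4 at 2.2]
2. g(b, pair(pair(pair(pair(e, c), s(c)), b), pair(b, b)))  →  pair(pair(e, c), s(c))   [R4 at ε]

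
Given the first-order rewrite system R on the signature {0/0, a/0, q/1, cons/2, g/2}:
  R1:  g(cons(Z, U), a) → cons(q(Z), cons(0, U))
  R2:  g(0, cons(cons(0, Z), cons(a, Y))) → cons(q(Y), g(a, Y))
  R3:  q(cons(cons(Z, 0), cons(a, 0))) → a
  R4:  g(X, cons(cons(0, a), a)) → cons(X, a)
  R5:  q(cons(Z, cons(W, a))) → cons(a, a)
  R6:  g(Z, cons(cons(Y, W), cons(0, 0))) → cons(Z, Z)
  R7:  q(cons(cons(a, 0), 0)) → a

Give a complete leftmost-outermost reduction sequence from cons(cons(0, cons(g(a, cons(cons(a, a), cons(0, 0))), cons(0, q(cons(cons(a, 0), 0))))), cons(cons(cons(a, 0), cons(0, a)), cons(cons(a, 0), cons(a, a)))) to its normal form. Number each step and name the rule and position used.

1. cons(cons(0, cons(g(a, cons(cons(a, a), cons(0, 0))), cons(0, q(cons(cons(a, 0), 0))))), cons(cons(cons(a, 0), cons(0, a)), cons(cons(a, 0), cons(a, a))))  →  cons(cons(0, cons(cons(a, a), cons(0, q(cons(cons(a, 0), 0))))), cons(cons(cons(a, 0), cons(0, a)), cons(cons(a, 0), cons(a, a))))   [R6 at 1.2.1]
2. cons(cons(0, cons(cons(a, a), cons(0, q(cons(cons(a, 0), 0))))), cons(cons(cons(a, 0), cons(0, a)), cons(cons(a, 0), cons(a, a))))  →  cons(cons(0, cons(cons(a, a), cons(0, a))), cons(cons(cons(a, 0), cons(0, a)), cons(cons(a, 0), cons(a, a))))   [R7 at 1.2.2.2]

cons(cons(0, cons(cons(a, a), cons(0, a))), cons(cons(cons(a, 0), cons(0, a)), cons(cons(a, 0), cons(a, a))))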